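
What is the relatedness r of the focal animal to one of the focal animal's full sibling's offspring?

0.25

Each parent–offspring link contributes a factor of 1/2, and independent paths through distinct common ancestors add.
Full aunt/uncle↔niece/nephew: two paths of length 3 through the shared grandparent pair: r = 2·(1/2)^3 = 1/4.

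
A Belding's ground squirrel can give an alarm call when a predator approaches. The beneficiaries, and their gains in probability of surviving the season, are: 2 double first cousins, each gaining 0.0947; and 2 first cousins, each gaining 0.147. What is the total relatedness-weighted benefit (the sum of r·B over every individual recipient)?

0.0841

r to a double first cousin = 0.25 (double first cousins share both grandparent pairs — four paths of length 4: r = 4·(1/2)^4 = 1/4).
r to a first cousin = 0.125 (first cousins share one grandparent pair — two paths of length 4: r = 2·(1/2)^4 = 1/8).
Summing one r·B term per recipient: 2·0.25·0.0947 + 2·0.125·0.147 = 0.0841.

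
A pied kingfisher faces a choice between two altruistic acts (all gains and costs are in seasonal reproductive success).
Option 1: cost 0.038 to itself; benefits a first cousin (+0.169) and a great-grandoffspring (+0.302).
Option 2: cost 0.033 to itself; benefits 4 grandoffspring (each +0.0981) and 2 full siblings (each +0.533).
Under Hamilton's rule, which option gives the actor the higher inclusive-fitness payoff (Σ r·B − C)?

Option 1: r to a first cousin = 0.125.
Option 1: r to a great-grandoffspring = 0.125.
Option 1: Σ r·B − C = (1·0.125·0.169 + 1·0.125·0.302) − 0.038 = 0.020875.
Option 2: r to a grandoffspring = 0.25.
Option 2: r to a full sibling = 0.5.
Option 2: Σ r·B − C = (4·0.25·0.0981 + 2·0.5·0.533) − 0.033 = 0.5981.
Option 2 has the higher net inclusive-fitness payoff.

Option 2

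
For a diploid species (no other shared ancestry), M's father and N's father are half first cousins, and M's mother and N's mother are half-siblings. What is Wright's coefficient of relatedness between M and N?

Independent pedigree routes through distinct common ancestors add.
M and N are related in two ways: half second cousins through their fathers (r = 1/64) and half first cousins through their mothers (r = 1/16).
r = 1/64 + 1/16 = 5/64 = 0.078125.

0.078125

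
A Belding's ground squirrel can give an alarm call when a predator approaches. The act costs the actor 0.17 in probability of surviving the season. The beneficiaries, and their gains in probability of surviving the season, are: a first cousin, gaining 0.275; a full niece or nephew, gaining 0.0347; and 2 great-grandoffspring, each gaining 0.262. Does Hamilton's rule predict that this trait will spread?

No

Hamilton's rule: the trait is favored when the sum of r·B over every recipient exceeds the actor's cost C.
r to a first cousin = 0.125 (first cousins share one grandparent pair — two paths of length 4: r = 2·(1/2)^4 = 1/8).
r to a full niece or nephew = 0.25 (full aunt/uncle↔niece/nephew: two paths of length 3 through the shared grandparent pair: r = 2·(1/2)^3 = 1/4).
r to a great-grandoffspring = 1/8 (three parent–offspring links: r = (1/2)^3 = 1/8).
Summing one r·B term per recipient: 1·0.125·0.275 + 1·0.25·0.0347 + 2·0.125·0.262 = 0.10855.
0.10855 < 0.17: the indirect benefit is less than the cost.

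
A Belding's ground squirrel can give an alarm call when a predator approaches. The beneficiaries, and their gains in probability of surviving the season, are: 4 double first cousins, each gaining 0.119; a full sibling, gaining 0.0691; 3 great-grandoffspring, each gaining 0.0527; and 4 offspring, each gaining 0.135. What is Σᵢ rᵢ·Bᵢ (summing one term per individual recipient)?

r to a double first cousin = 0.25 (double first cousins share both grandparent pairs — four paths of length 4: r = 4·(1/2)^4 = 1/4).
r to a full sibling = 0.5 (full sibs share both parents — two paths of length 2: r = 2·(1/2)^2 = 1/2).
r to a great-grandoffspring = 0.125 (three parent–offspring links: r = (1/2)^3 = 1/8).
r to an offspring = 1/2 (one parent–offspring link: r = (1/2)^1 = 1/2).
Summing one r·B term per recipient: 4·0.25·0.119 + 1·0.5·0.0691 + 3·0.125·0.0527 + 4·0.5·0.135 = 0.4433125.

0.4433125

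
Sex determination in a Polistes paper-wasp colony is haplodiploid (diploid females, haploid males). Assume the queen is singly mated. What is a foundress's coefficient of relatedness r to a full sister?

0.75

Haplodiploid full sisters inherit their father's entire haploid genome identically (contributing 1/2) and on average half of their mother's contribution (1/2 · 1/2 = 1/4); r = 1/2 + 1/4 = 3/4.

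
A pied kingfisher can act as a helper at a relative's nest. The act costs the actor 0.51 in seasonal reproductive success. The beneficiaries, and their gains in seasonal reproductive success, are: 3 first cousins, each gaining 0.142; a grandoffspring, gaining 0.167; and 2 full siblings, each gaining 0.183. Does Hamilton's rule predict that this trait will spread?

Hamilton's rule: the trait is favored when the sum of r·B over every recipient exceeds the actor's cost C.
r to a first cousin = 0.125 (first cousins share one grandparent pair — two paths of length 4: r = 2·(1/2)^4 = 1/8).
r to a grandoffspring = 1/4 (two parent–offspring links: r = (1/2)^2 = 1/4).
r to a full sibling = 1/2 (full sibs share both parents — two paths of length 2: r = 2·(1/2)^2 = 1/2).
Summing one r·B term per recipient: 3·0.125·0.142 + 1·0.25·0.167 + 2·0.5·0.183 = 0.278.
0.278 < 0.51: the indirect benefit is less than the cost.

No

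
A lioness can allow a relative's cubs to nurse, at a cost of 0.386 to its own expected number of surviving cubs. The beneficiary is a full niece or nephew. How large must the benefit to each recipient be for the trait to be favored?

1.544

r to a full niece or nephew = 0.25 (full aunt/uncle↔niece/nephew: two paths of length 3 through the shared grandparent pair: r = 2·(1/2)^3 = 1/4).
Hamilton's rule with n recipients of equal r: n·r·B > C, so B > C/(n·r) = 0.386/(1·0.25) = 1.544.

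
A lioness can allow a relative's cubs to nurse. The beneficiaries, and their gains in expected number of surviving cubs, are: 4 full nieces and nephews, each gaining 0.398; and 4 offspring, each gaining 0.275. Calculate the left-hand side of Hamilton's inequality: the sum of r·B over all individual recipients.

0.948

r to a full niece or nephew = 0.25 (full aunt/uncle↔niece/nephew: two paths of length 3 through the shared grandparent pair: r = 2·(1/2)^3 = 1/4).
r to an offspring = 1/2 (one parent–offspring link: r = (1/2)^1 = 1/2).
Summing one r·B term per recipient: 4·0.25·0.398 + 4·0.5·0.275 = 0.948.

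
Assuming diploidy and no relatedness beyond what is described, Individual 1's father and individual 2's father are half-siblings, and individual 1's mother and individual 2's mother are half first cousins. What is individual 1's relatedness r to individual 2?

With two independent routes of shared ancestry, r is the sum of the two contributions.
Individual 1 and individual 2 are related in two ways: half first cousins through their fathers (r = 1/16) and half second cousins through their mothers (r = 1/64).
r = 1/16 + 1/64 = 5/64 = 0.078125.

0.078125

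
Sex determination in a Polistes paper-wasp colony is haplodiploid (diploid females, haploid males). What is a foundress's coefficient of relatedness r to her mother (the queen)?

One meiotic link between diploid queen and diploid daughter: r = 1/2.

0.5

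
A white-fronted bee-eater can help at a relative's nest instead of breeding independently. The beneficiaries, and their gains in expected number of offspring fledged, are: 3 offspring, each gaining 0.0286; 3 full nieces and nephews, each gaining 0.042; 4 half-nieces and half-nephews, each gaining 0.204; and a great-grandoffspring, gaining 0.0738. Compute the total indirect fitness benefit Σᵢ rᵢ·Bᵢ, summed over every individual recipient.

0.185625

r to an offspring = 1/2 (one parent–offspring link: r = (1/2)^1 = 1/2).
r to a full niece or nephew = 0.25 (full aunt/uncle↔niece/nephew: two paths of length 3 through the shared grandparent pair: r = 2·(1/2)^3 = 1/4).
r to a half-niece or half-nephew = 1/8 (half-aunt/uncle↔niece/nephew: one path of length 3: r = (1/2)^3 = 1/8).
r to a great-grandoffspring = 1/8 (three parent–offspring links: r = (1/2)^3 = 1/8).
Summing one r·B term per recipient: 3·0.5·0.0286 + 3·0.25·0.042 + 4·0.125·0.204 + 1·0.125·0.0738 = 0.185625.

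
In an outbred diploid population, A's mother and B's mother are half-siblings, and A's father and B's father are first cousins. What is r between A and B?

0.09375

Independent pedigree routes through distinct common ancestors add.
A and B are related in two ways: half first cousins through their mothers (r = 1/16) and second cousins through their fathers (r = 1/32).
r = 1/16 + 1/32 = 3/32 = 0.09375.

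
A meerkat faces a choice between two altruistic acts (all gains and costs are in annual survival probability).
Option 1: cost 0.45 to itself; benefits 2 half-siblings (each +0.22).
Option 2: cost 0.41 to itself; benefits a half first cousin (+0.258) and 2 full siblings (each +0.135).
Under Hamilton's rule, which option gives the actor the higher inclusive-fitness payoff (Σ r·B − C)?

Option 2

Option 1: r to a half-sibling = 0.25.
Option 1: Σ r·B − C = (2·0.25·0.22) − 0.45 = -0.34.
Option 2: r to a half first cousin = 0.0625.
Option 2: r to a full sibling = 0.5.
Option 2: Σ r·B − C = (1·0.0625·0.258 + 2·0.5·0.135) − 0.41 = -0.258875.
Option 2 has the higher net inclusive-fitness payoff.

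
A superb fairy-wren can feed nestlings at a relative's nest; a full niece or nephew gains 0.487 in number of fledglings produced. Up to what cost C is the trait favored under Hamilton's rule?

r to a full niece or nephew = 1/4 (full aunt/uncle↔niece/nephew: two paths of length 3 through the shared grandparent pair: r = 2·(1/2)^3 = 1/4).
Hamilton's rule: n·r·B > C, so the trait is favored while C < n·r·B = 1·0.25·0.487 = 0.12175.

0.12175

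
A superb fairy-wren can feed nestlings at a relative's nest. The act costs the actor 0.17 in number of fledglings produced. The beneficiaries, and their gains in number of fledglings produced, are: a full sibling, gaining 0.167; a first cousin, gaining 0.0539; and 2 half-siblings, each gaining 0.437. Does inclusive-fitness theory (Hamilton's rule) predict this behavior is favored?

Hamilton's rule: the trait is favored when the sum of r·B over every recipient exceeds the actor's cost C.
r to a full sibling = 1/2 (full sibs share both parents — two paths of length 2: r = 2·(1/2)^2 = 1/2).
r to a first cousin = 0.125 (first cousins share one grandparent pair — two paths of length 4: r = 2·(1/2)^4 = 1/8).
r to a half-sibling = 1/4 (half-sibs share one parent — one path of length 2: r = (1/2)^2 = 1/4).
Summing one r·B term per recipient: 1·0.5·0.167 + 1·0.125·0.0539 + 2·0.25·0.437 = 0.3087375.
0.3087375 > 0.17: the indirect benefit exceeds the cost.

Yes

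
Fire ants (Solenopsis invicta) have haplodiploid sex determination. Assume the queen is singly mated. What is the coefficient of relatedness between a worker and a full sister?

0.75

Haplodiploid full sisters inherit their father's entire haploid genome identically (contributing 1/2) and on average half of their mother's contribution (1/2 · 1/2 = 1/4); r = 1/2 + 1/4 = 3/4.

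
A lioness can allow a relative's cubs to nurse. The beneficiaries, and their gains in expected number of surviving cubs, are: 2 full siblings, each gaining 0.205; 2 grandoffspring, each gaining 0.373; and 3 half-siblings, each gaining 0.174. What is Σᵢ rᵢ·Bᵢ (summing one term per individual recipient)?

r to a full sibling = 0.5 (full sibs share both parents — two paths of length 2: r = 2·(1/2)^2 = 1/2).
r to a grandoffspring = 1/4 (two parent–offspring links: r = (1/2)^2 = 1/4).
r to a half-sibling = 1/4 (half-sibs share one parent — one path of length 2: r = (1/2)^2 = 1/4).
Summing one r·B term per recipient: 2·0.5·0.205 + 2·0.25·0.373 + 3·0.25·0.174 = 0.522.

0.522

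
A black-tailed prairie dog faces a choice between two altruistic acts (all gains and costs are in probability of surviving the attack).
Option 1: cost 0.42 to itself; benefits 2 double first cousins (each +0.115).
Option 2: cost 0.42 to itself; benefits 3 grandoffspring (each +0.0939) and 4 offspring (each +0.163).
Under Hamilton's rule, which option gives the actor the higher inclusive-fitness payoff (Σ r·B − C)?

Option 2

Option 1: r to a double first cousin = 0.25.
Option 1: Σ r·B − C = (2·0.25·0.115) − 0.42 = -0.3625.
Option 2: r to a grandoffspring = 0.25.
Option 2: r to an offspring = 0.5.
Option 2: Σ r·B − C = (3·0.25·0.0939 + 4·0.5·0.163) − 0.42 = -0.023575.
Option 2 has the higher net inclusive-fitness payoff.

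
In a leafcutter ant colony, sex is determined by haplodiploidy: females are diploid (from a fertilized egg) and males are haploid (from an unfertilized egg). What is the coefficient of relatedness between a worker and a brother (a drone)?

0.25

Her haploid brother carries none of their father's genes and a random half of their mother's genome; that half matches the maternal half of her own genome with probability 1/2: r = 1/2 · 1/2 = 1/4.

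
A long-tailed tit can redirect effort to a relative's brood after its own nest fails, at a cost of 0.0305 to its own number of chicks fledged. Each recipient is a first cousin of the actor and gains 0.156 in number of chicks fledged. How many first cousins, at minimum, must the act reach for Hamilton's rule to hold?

r to a first cousin = 0.125 (first cousins share one grandparent pair — two paths of length 4: r = 2·(1/2)^4 = 1/8).
Hamilton's rule: n·r·B > C  ⇒  n > C/(r·B) = 0.0305/(0.125·0.156) = 1.564.
The smallest integer exceeding 1.564 is 2.

2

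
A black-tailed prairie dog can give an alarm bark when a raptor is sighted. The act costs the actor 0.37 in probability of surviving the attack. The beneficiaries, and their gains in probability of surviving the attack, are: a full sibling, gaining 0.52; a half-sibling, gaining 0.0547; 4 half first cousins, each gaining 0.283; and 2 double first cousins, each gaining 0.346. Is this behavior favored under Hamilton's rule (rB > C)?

Hamilton's rule: the trait is favored when the sum of r·B over every recipient exceeds the actor's cost C.
r to a full sibling = 1/2 (full sibs share both parents — two paths of length 2: r = 2·(1/2)^2 = 1/2).
r to a half-sibling = 1/4 (half-sibs share one parent — one path of length 2: r = (1/2)^2 = 1/4).
r to a half first cousin = 1/16 (half first cousins share one grandparent — one path of length 4: r = (1/2)^4 = 1/16).
r to a double first cousin = 0.25 (double first cousins share both grandparent pairs — four paths of length 4: r = 4·(1/2)^4 = 1/4).
Summing one r·B term per recipient: 1·0.5·0.52 + 1·0.25·0.0547 + 4·0.0625·0.283 + 2·0.25·0.346 = 0.517425.
0.517425 > 0.37: the indirect benefit exceeds the cost.

Yes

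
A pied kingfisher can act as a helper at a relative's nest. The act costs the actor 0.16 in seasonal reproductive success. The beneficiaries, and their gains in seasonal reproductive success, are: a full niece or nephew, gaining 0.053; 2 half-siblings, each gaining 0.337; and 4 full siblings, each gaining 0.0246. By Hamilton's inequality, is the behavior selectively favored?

Hamilton's rule: the trait is favored when the sum of r·B over every recipient exceeds the actor's cost C.
r to a full niece or nephew = 1/4 (full aunt/uncle↔niece/nephew: two paths of length 3 through the shared grandparent pair: r = 2·(1/2)^3 = 1/4).
r to a half-sibling = 0.25 (half-sibs share one parent — one path of length 2: r = (1/2)^2 = 1/4).
r to a full sibling = 1/2 (full sibs share both parents — two paths of length 2: r = 2·(1/2)^2 = 1/2).
Summing one r·B term per recipient: 1·0.25·0.053 + 2·0.25·0.337 + 4·0.5·0.0246 = 0.23095.
0.23095 > 0.16: the indirect benefit exceeds the cost.

Yes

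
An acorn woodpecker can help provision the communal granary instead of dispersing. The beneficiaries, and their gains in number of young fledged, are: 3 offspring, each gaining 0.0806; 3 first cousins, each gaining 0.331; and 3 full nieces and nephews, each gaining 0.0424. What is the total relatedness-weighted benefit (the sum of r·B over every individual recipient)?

r to an offspring = 1/2 (one parent–offspring link: r = (1/2)^1 = 1/2).
r to a first cousin = 0.125 (first cousins share one grandparent pair — two paths of length 4: r = 2·(1/2)^4 = 1/8).
r to a full niece or nephew = 0.25 (full aunt/uncle↔niece/nephew: two paths of length 3 through the shared grandparent pair: r = 2·(1/2)^3 = 1/4).
Summing one r·B term per recipient: 3·0.5·0.0806 + 3·0.125·0.331 + 3·0.25·0.0424 = 0.276825.

0.276825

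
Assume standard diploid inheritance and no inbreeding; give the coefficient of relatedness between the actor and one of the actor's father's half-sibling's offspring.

0.0625

Each parent–offspring link contributes a factor of 1/2, and independent paths through distinct common ancestors add.
Half first cousins share one grandparent — one path of length 4: r = (1/2)^4 = 1/16.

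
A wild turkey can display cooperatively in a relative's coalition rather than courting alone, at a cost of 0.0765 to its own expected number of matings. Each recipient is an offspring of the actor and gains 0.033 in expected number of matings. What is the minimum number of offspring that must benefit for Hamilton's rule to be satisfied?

5

r to an offspring = 1/2 (one parent–offspring link: r = (1/2)^1 = 1/2).
Hamilton's rule: n·r·B > C  ⇒  n > C/(r·B) = 0.0765/(0.5·0.033) = 4.636.
The smallest integer exceeding 4.636 is 5.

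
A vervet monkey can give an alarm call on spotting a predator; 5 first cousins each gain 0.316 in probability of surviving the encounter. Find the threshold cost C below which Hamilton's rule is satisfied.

r to a first cousin = 1/8 (first cousins share one grandparent pair — two paths of length 4: r = 2·(1/2)^4 = 1/8).
Hamilton's rule: n·r·B > C, so the trait is favored while C < n·r·B = 5·0.125·0.316 = 0.1975.

0.1975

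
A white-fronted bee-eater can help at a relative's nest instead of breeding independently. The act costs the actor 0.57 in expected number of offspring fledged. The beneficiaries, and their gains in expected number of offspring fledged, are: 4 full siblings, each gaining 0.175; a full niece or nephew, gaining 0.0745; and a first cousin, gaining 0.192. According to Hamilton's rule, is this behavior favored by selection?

Hamilton's rule: the trait is favored when the sum of r·B over every recipient exceeds the actor's cost C.
r to a full sibling = 0.5 (full sibs share both parents — two paths of length 2: r = 2·(1/2)^2 = 1/2).
r to a full niece or nephew = 0.25 (full aunt/uncle↔niece/nephew: two paths of length 3 through the shared grandparent pair: r = 2·(1/2)^3 = 1/4).
r to a first cousin = 1/8 (first cousins share one grandparent pair — two paths of length 4: r = 2·(1/2)^4 = 1/8).
Summing one r·B term per recipient: 4·0.5·0.175 + 1·0.25·0.0745 + 1·0.125·0.192 = 0.392625.
0.392625 < 0.57: the indirect benefit is less than the cost.

No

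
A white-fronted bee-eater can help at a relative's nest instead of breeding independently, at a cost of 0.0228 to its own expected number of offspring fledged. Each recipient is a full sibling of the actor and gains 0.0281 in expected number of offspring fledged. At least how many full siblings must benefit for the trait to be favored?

2

r to a full sibling = 1/2 (full sibs share both parents — two paths of length 2: r = 2·(1/2)^2 = 1/2).
Hamilton's rule: n·r·B > C  ⇒  n > C/(r·B) = 0.0228/(0.5·0.0281) = 1.623.
The smallest integer exceeding 1.623 is 2.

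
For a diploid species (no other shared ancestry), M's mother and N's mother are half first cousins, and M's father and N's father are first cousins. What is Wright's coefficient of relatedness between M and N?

0.046875

Wright's path rule: contributions from independent ancestry routes add.
M and N are related in two ways: half second cousins through their mothers (r = 1/64) and second cousins through their fathers (r = 1/32).
r = 1/64 + 1/32 = 0.046875.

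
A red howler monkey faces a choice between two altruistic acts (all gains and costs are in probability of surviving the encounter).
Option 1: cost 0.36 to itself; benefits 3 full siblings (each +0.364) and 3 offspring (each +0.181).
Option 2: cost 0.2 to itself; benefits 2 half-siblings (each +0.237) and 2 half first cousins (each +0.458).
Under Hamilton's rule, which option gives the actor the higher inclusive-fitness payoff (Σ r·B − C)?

Option 1

Option 1: r to a full sibling = 0.5.
Option 1: r to an offspring = 0.5.
Option 1: Σ r·B − C = (3·0.5·0.364 + 3·0.5·0.181) − 0.36 = 0.4575.
Option 2: r to a half-sibling = 0.25.
Option 2: r to a half first cousin = 0.0625.
Option 2: Σ r·B − C = (2·0.25·0.237 + 2·0.0625·0.458) − 0.2 = -0.02425.
Option 1 has the higher net inclusive-fitness payoff.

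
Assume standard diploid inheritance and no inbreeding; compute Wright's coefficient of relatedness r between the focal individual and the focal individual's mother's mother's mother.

Each parent–offspring link contributes a factor of 1/2, and independent paths through distinct common ancestors add.
Three parent–offspring links: r = (1/2)^3 = 1/8.

0.125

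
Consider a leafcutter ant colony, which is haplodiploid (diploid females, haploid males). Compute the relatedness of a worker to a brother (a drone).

Her haploid brother carries none of their father's genes and a random half of their mother's genome; that half matches the maternal half of her own genome with probability 1/2: r = 1/2 · 1/2 = 1/4.

0.25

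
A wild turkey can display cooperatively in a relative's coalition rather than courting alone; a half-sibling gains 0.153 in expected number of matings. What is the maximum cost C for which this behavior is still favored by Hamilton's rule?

r to a half-sibling = 0.25 (half-sibs share one parent — one path of length 2: r = (1/2)^2 = 1/4).
Hamilton's rule: n·r·B > C, so the trait is favored while C < n·r·B = 1·0.25·0.153 = 0.03825.

0.03825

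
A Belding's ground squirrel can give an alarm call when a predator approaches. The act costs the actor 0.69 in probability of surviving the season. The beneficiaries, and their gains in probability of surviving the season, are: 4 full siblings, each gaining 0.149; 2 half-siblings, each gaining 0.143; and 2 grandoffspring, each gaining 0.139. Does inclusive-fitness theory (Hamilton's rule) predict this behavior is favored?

Hamilton's rule: the trait is favored when the sum of r·B over every recipient exceeds the actor's cost C.
r to a full sibling = 1/2 (full sibs share both parents — two paths of length 2: r = 2·(1/2)^2 = 1/2).
r to a half-sibling = 0.25 (half-sibs share one parent — one path of length 2: r = (1/2)^2 = 1/4).
r to a grandoffspring = 0.25 (two parent–offspring links: r = (1/2)^2 = 1/4).
Summing one r·B term per recipient: 4·0.5·0.149 + 2·0.25·0.143 + 2·0.25·0.139 = 0.439.
0.439 < 0.69: the indirect benefit is less than the cost.

No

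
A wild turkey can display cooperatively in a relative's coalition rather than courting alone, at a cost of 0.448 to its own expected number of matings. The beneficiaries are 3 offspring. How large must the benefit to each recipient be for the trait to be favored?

r to an offspring = 0.5 (one parent–offspring link: r = (1/2)^1 = 1/2).
Hamilton's rule with n recipients of equal r: n·r·B > C, so B > C/(n·r) = 0.448/(3·0.5) = 0.2987.

0.2987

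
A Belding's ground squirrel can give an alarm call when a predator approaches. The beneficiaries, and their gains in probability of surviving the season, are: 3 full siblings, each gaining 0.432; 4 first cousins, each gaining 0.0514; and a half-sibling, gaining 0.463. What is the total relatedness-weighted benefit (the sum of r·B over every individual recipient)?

r to a full sibling = 1/2 (full sibs share both parents — two paths of length 2: r = 2·(1/2)^2 = 1/2).
r to a first cousin = 0.125 (first cousins share one grandparent pair — two paths of length 4: r = 2·(1/2)^4 = 1/8).
r to a half-sibling = 0.25 (half-sibs share one parent — one path of length 2: r = (1/2)^2 = 1/4).
Summing one r·B term per recipient: 3·0.5·0.432 + 4·0.125·0.0514 + 1·0.25·0.463 = 0.78945.

0.78945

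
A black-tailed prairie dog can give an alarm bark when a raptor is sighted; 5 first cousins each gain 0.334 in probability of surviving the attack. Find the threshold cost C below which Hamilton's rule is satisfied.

0.20875

r to a first cousin = 1/8 (first cousins share one grandparent pair — two paths of length 4: r = 2·(1/2)^4 = 1/8).
Hamilton's rule: n·r·B > C, so the trait is favored while C < n·r·B = 5·0.125·0.334 = 0.20875.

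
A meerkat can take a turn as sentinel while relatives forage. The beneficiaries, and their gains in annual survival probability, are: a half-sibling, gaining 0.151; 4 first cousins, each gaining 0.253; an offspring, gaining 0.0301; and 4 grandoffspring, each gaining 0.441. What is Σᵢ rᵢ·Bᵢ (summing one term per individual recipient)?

0.6203

r to a half-sibling = 1/4 (half-sibs share one parent — one path of length 2: r = (1/2)^2 = 1/4).
r to a first cousin = 0.125 (first cousins share one grandparent pair — two paths of length 4: r = 2·(1/2)^4 = 1/8).
r to an offspring = 1/2 (one parent–offspring link: r = (1/2)^1 = 1/2).
r to a grandoffspring = 0.25 (two parent–offspring links: r = (1/2)^2 = 1/4).
Summing one r·B term per recipient: 1·0.25·0.151 + 4·0.125·0.253 + 1·0.5·0.0301 + 4·0.25·0.441 = 0.6203.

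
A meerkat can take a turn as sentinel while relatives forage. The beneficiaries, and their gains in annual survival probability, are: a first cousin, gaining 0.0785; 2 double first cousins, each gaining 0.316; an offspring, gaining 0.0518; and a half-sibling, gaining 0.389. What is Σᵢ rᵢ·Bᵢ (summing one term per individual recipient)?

r to a first cousin = 1/8 (first cousins share one grandparent pair — two paths of length 4: r = 2·(1/2)^4 = 1/8).
r to a double first cousin = 0.25 (double first cousins share both grandparent pairs — four paths of length 4: r = 4·(1/2)^4 = 1/4).
r to an offspring = 1/2 (one parent–offspring link: r = (1/2)^1 = 1/2).
r to a half-sibling = 0.25 (half-sibs share one parent — one path of length 2: r = (1/2)^2 = 1/4).
Summing one r·B term per recipient: 1·0.125·0.0785 + 2·0.25·0.316 + 1·0.5·0.0518 + 1·0.25·0.389 = 0.2909625.

0.2909625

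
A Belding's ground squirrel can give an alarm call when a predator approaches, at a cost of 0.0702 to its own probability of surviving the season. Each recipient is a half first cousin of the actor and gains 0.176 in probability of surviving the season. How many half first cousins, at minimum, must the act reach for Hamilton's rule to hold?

7

r to a half first cousin = 0.0625 (half first cousins share one grandparent — one path of length 4: r = (1/2)^4 = 1/16).
Hamilton's rule: n·r·B > C  ⇒  n > C/(r·B) = 0.0702/(0.0625·0.176) = 6.382.
The smallest integer exceeding 6.382 is 7.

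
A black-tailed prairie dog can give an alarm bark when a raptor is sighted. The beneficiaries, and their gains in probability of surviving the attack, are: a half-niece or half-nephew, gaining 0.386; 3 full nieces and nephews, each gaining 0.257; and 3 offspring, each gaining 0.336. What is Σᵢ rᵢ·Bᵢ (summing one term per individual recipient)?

0.745

r to a half-niece or half-nephew = 1/8 (half-aunt/uncle↔niece/nephew: one path of length 3: r = (1/2)^3 = 1/8).
r to a full niece or nephew = 1/4 (full aunt/uncle↔niece/nephew: two paths of length 3 through the shared grandparent pair: r = 2·(1/2)^3 = 1/4).
r to an offspring = 0.5 (one parent–offspring link: r = (1/2)^1 = 1/2).
Summing one r·B term per recipient: 1·0.125·0.386 + 3·0.25·0.257 + 3·0.5·0.336 = 0.745.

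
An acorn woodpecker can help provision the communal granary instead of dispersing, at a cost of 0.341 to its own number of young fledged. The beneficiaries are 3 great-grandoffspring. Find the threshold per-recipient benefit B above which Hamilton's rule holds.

r to a great-grandoffspring = 1/8 (three parent–offspring links: r = (1/2)^3 = 1/8).
Hamilton's rule with n recipients of equal r: n·r·B > C, so B > C/(n·r) = 0.341/(3·0.125) = 0.9093.

0.9093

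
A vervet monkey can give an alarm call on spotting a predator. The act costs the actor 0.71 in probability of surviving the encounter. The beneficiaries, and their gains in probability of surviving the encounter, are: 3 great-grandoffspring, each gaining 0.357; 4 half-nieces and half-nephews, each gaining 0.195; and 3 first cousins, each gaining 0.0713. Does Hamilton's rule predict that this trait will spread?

Hamilton's rule: the trait is favored when the sum of r·B over every recipient exceeds the actor's cost C.
r to a great-grandoffspring = 1/8 (three parent–offspring links: r = (1/2)^3 = 1/8).
r to a half-niece or half-nephew = 1/8 (half-aunt/uncle↔niece/nephew: one path of length 3: r = (1/2)^3 = 1/8).
r to a first cousin = 0.125 (first cousins share one grandparent pair — two paths of length 4: r = 2·(1/2)^4 = 1/8).
Summing one r·B term per recipient: 3·0.125·0.357 + 4·0.125·0.195 + 3·0.125·0.0713 = 0.2581125.
0.2581125 < 0.71: the indirect benefit is less than the cost.

No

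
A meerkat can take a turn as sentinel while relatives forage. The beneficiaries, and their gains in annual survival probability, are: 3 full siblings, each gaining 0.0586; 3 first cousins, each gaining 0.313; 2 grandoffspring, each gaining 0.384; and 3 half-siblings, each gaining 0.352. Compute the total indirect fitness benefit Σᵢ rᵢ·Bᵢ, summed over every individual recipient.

0.661275

r to a full sibling = 1/2 (full sibs share both parents — two paths of length 2: r = 2·(1/2)^2 = 1/2).
r to a first cousin = 0.125 (first cousins share one grandparent pair — two paths of length 4: r = 2·(1/2)^4 = 1/8).
r to a grandoffspring = 1/4 (two parent–offspring links: r = (1/2)^2 = 1/4).
r to a half-sibling = 0.25 (half-sibs share one parent — one path of length 2: r = (1/2)^2 = 1/4).
Summing one r·B term per recipient: 3·0.5·0.0586 + 3·0.125·0.313 + 2·0.25·0.384 + 3·0.25·0.352 = 0.661275.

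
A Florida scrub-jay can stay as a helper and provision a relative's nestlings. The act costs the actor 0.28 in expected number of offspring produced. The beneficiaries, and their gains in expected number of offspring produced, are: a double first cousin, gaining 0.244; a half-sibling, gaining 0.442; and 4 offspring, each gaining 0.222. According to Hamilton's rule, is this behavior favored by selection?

Hamilton's rule: the trait is favored when the sum of r·B over every recipient exceeds the actor's cost C.
r to a double first cousin = 1/4 (double first cousins share both grandparent pairs — four paths of length 4: r = 4·(1/2)^4 = 1/4).
r to a half-sibling = 1/4 (half-sibs share one parent — one path of length 2: r = (1/2)^2 = 1/4).
r to an offspring = 1/2 (one parent–offspring link: r = (1/2)^1 = 1/2).
Summing one r·B term per recipient: 1·0.25·0.244 + 1·0.25·0.442 + 4·0.5·0.222 = 0.6155.
0.6155 > 0.28: the indirect benefit exceeds the cost.

Yes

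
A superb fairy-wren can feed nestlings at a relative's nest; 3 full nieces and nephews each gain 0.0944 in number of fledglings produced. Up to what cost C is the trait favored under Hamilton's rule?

r to a full niece or nephew = 1/4 (full aunt/uncle↔niece/nephew: two paths of length 3 through the shared grandparent pair: r = 2·(1/2)^3 = 1/4).
Hamilton's rule: n·r·B > C, so the trait is favored while C < n·r·B = 3·0.25·0.0944 = 0.0708.

0.0708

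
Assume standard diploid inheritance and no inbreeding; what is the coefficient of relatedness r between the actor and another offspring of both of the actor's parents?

Each parent–offspring link contributes a factor of 1/2, and independent paths through distinct common ancestors add.
Full sibs share both parents — two paths of length 2: r = 2·(1/2)^2 = 1/2.

0.5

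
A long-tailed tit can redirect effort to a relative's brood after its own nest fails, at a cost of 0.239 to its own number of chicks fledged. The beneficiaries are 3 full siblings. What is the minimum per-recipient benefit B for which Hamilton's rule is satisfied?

0.1593

r to a full sibling = 1/2 (full sibs share both parents — two paths of length 2: r = 2·(1/2)^2 = 1/2).
Hamilton's rule with n recipients of equal r: n·r·B > C, so B > C/(n·r) = 0.239/(3·0.5) = 0.1593.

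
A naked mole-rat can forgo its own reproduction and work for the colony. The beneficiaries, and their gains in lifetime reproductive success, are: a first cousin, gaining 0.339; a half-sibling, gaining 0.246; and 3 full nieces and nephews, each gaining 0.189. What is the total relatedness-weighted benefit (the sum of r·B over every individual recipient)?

r to a first cousin = 1/8 (first cousins share one grandparent pair — two paths of length 4: r = 2·(1/2)^4 = 1/8).
r to a half-sibling = 1/4 (half-sibs share one parent — one path of length 2: r = (1/2)^2 = 1/4).
r to a full niece or nephew = 1/4 (full aunt/uncle↔niece/nephew: two paths of length 3 through the shared grandparent pair: r = 2·(1/2)^3 = 1/4).
Summing one r·B term per recipient: 1·0.125·0.339 + 1·0.25·0.246 + 3·0.25·0.189 = 0.245625.

0.245625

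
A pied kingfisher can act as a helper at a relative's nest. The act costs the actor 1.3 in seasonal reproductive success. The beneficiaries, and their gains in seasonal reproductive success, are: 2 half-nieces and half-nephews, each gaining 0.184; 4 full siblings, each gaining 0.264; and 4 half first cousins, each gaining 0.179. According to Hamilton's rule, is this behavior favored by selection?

Hamilton's rule: the trait is favored when the sum of r·B over every recipient exceeds the actor's cost C.
r to a half-niece or half-nephew = 1/8 (half-aunt/uncle↔niece/nephew: one path of length 3: r = (1/2)^3 = 1/8).
r to a full sibling = 0.5 (full sibs share both parents — two paths of length 2: r = 2·(1/2)^2 = 1/2).
r to a half first cousin = 1/16 (half first cousins share one grandparent — one path of length 4: r = (1/2)^4 = 1/16).
Summing one r·B term per recipient: 2·0.125·0.184 + 4·0.5·0.264 + 4·0.0625·0.179 = 0.61875.
0.61875 < 1.3: the indirect benefit is less than the cost.

No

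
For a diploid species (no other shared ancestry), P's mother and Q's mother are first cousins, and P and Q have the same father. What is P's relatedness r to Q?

0.28125

Independent pedigree routes through distinct common ancestors add.
P and Q are related in two ways: second cousins through their mothers (r = 1/32) and half-sibs through their shared father (r = 1/4).
r = 1/32 + 1/4 = 0.28125.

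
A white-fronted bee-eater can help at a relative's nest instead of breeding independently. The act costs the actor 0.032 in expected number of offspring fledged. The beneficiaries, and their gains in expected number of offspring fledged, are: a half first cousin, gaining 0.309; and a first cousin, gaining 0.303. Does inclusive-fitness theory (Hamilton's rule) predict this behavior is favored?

Hamilton's rule: the trait is favored when the sum of r·B over every recipient exceeds the actor's cost C.
r to a half first cousin = 1/16 (half first cousins share one grandparent — one path of length 4: r = (1/2)^4 = 1/16).
r to a first cousin = 0.125 (first cousins share one grandparent pair — two paths of length 4: r = 2·(1/2)^4 = 1/8).
Summing one r·B term per recipient: 1·0.0625·0.309 + 1·0.125·0.303 = 0.0571875.
0.0571875 > 0.032: the indirect benefit exceeds the cost.

Yes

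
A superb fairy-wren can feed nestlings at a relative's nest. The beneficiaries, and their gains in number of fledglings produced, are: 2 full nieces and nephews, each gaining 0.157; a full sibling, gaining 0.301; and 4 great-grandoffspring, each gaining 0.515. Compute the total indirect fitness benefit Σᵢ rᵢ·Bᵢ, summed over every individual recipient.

0.4865

r to a full niece or nephew = 1/4 (full aunt/uncle↔niece/nephew: two paths of length 3 through the shared grandparent pair: r = 2·(1/2)^3 = 1/4).
r to a full sibling = 1/2 (full sibs share both parents — two paths of length 2: r = 2·(1/2)^2 = 1/2).
r to a great-grandoffspring = 0.125 (three parent–offspring links: r = (1/2)^3 = 1/8).
Summing one r·B term per recipient: 2·0.25·0.157 + 1·0.5·0.301 + 4·0.125·0.515 = 0.4865.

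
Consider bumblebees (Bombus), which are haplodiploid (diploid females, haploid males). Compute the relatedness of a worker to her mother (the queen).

0.5

One meiotic link between diploid queen and diploid daughter: r = 1/2.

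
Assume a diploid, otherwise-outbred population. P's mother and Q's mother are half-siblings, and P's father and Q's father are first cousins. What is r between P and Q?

Independent pedigree routes through distinct common ancestors add.
P and Q are related in two ways: half first cousins through their mothers (r = 1/16) and second cousins through their fathers (r = 1/32).
r = 1/16 + 1/32 = 3/32 = 0.09375.

0.09375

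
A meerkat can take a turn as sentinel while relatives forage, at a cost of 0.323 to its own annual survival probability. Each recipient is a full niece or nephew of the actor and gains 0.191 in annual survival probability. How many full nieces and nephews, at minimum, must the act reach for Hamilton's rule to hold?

r to a full niece or nephew = 1/4 (full aunt/uncle↔niece/nephew: two paths of length 3 through the shared grandparent pair: r = 2·(1/2)^3 = 1/4).
Hamilton's rule: n·r·B > C  ⇒  n > C/(r·B) = 0.323/(0.25·0.191) = 6.764.
The smallest integer exceeding 6.764 is 7.

7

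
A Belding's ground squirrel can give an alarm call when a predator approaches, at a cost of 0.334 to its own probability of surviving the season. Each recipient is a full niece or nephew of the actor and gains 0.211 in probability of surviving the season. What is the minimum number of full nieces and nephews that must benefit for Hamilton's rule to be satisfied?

r to a full niece or nephew = 0.25 (full aunt/uncle↔niece/nephew: two paths of length 3 through the shared grandparent pair: r = 2·(1/2)^3 = 1/4).
Hamilton's rule: n·r·B > C  ⇒  n > C/(r·B) = 0.334/(0.25·0.211) = 6.332.
The smallest integer exceeding 6.332 is 7.

7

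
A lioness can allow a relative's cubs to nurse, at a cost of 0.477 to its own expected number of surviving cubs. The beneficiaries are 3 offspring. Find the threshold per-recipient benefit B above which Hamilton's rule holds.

r to an offspring = 0.5 (one parent–offspring link: r = (1/2)^1 = 1/2).
Hamilton's rule with n recipients of equal r: n·r·B > C, so B > C/(n·r) = 0.477/(3·0.5) = 0.318.

0.318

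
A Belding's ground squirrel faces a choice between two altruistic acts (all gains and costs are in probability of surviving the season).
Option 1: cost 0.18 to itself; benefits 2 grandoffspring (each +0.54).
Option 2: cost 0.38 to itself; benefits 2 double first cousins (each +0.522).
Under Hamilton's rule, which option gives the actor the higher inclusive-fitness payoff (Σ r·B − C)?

Option 1

Option 1: r to a grandoffspring = 0.25.
Option 1: Σ r·B − C = (2·0.25·0.54) − 0.18 = 0.09.
Option 2: r to a double first cousin = 0.25.
Option 2: Σ r·B − C = (2·0.25·0.522) − 0.38 = -0.119.
Option 1 has the higher net inclusive-fitness payoff.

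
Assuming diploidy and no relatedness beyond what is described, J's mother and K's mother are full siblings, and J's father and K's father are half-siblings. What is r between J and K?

0.1875

Relatedness sums over independent paths through distinct common ancestors.
J and K are related in two ways: first cousins through their mothers (r = 1/8) and half first cousins through their fathers (r = 1/16).
r = 1/8 + 1/16 = 0.1875.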